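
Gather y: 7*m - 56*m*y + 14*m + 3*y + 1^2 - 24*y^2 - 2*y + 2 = 21*m - 24*y^2 + y*(1 - 56*m) + 3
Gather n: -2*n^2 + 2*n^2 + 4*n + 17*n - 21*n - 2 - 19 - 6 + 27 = 0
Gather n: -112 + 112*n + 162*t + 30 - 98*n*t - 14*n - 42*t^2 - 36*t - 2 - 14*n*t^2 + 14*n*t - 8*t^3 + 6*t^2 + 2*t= n*(-14*t^2 - 84*t + 98) - 8*t^3 - 36*t^2 + 128*t - 84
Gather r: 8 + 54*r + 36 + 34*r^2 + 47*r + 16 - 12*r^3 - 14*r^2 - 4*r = -12*r^3 + 20*r^2 + 97*r + 60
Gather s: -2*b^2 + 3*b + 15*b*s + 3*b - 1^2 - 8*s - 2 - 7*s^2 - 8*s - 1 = -2*b^2 + 6*b - 7*s^2 + s*(15*b - 16) - 4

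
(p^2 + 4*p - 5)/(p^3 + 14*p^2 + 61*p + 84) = (p^2 + 4*p - 5)/(p^3 + 14*p^2 + 61*p + 84)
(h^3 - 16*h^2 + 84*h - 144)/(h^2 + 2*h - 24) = (h^2 - 12*h + 36)/(h + 6)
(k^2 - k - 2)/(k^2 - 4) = (k + 1)/(k + 2)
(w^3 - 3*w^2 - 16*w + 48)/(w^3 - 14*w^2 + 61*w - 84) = (w + 4)/(w - 7)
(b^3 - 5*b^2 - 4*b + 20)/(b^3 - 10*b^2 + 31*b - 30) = (b + 2)/(b - 3)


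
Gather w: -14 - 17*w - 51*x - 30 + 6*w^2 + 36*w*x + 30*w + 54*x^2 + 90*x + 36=6*w^2 + w*(36*x + 13) + 54*x^2 + 39*x - 8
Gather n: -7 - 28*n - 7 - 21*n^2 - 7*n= -21*n^2 - 35*n - 14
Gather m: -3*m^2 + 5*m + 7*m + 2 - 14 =-3*m^2 + 12*m - 12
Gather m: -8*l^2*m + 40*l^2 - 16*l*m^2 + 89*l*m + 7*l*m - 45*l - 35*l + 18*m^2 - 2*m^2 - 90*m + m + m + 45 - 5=40*l^2 - 80*l + m^2*(16 - 16*l) + m*(-8*l^2 + 96*l - 88) + 40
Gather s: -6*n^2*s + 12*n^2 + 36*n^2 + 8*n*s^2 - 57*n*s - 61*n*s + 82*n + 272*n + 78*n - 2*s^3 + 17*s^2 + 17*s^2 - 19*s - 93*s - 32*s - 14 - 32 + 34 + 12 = 48*n^2 + 432*n - 2*s^3 + s^2*(8*n + 34) + s*(-6*n^2 - 118*n - 144)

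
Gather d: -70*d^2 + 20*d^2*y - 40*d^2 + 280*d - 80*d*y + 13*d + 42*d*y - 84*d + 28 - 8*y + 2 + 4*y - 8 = d^2*(20*y - 110) + d*(209 - 38*y) - 4*y + 22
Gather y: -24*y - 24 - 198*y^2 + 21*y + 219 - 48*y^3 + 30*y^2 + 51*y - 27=-48*y^3 - 168*y^2 + 48*y + 168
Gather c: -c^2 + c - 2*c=-c^2 - c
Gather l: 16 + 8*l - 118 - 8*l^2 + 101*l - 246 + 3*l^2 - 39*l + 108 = -5*l^2 + 70*l - 240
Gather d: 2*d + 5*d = 7*d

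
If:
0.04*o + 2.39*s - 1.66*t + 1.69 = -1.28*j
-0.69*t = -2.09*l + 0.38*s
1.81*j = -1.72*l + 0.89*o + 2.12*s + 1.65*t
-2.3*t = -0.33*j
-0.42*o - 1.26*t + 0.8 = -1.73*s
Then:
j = -0.49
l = -0.11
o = 0.08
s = -0.49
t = -0.07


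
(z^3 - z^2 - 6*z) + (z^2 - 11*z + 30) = z^3 - 17*z + 30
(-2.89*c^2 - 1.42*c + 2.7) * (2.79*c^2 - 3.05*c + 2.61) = -8.0631*c^4 + 4.8527*c^3 + 4.3211*c^2 - 11.9412*c + 7.047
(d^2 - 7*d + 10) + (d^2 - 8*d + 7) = 2*d^2 - 15*d + 17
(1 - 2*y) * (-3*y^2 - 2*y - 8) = 6*y^3 + y^2 + 14*y - 8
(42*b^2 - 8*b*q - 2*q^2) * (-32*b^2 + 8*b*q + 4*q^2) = -1344*b^4 + 592*b^3*q + 168*b^2*q^2 - 48*b*q^3 - 8*q^4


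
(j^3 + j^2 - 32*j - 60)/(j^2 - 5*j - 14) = (j^2 - j - 30)/(j - 7)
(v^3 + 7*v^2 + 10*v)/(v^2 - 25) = v*(v + 2)/(v - 5)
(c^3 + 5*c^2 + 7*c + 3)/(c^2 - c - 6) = (c^3 + 5*c^2 + 7*c + 3)/(c^2 - c - 6)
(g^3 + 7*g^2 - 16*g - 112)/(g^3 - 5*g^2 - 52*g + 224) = (g + 4)/(g - 8)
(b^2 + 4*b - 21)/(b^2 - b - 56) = (b - 3)/(b - 8)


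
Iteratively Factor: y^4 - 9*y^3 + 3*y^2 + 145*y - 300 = (y - 3)*(y^3 - 6*y^2 - 15*y + 100) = (y - 3)*(y + 4)*(y^2 - 10*y + 25) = (y - 5)*(y - 3)*(y + 4)*(y - 5)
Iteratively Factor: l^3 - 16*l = (l + 4)*(l^2 - 4*l) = (l - 4)*(l + 4)*(l)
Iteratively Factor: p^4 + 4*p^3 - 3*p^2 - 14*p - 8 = (p + 1)*(p^3 + 3*p^2 - 6*p - 8) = (p + 1)*(p + 4)*(p^2 - p - 2) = (p - 2)*(p + 1)*(p + 4)*(p + 1)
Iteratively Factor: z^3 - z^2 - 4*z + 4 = (z - 2)*(z^2 + z - 2) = (z - 2)*(z + 2)*(z - 1)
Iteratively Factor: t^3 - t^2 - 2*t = (t + 1)*(t^2 - 2*t) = (t - 2)*(t + 1)*(t)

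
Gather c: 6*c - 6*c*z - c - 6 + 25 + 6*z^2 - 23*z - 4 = c*(5 - 6*z) + 6*z^2 - 23*z + 15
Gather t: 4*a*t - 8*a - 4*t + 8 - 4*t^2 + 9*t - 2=-8*a - 4*t^2 + t*(4*a + 5) + 6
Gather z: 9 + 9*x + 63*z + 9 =9*x + 63*z + 18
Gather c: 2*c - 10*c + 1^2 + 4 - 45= -8*c - 40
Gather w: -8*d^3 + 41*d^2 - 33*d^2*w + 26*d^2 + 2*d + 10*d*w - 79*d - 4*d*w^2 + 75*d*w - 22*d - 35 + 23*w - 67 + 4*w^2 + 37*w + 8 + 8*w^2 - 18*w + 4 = -8*d^3 + 67*d^2 - 99*d + w^2*(12 - 4*d) + w*(-33*d^2 + 85*d + 42) - 90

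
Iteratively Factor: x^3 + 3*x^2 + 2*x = (x + 1)*(x^2 + 2*x) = (x + 1)*(x + 2)*(x)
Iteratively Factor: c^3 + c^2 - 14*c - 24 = (c - 4)*(c^2 + 5*c + 6) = (c - 4)*(c + 3)*(c + 2)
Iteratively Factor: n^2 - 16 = (n - 4)*(n + 4)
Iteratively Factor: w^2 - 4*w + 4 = (w - 2)*(w - 2)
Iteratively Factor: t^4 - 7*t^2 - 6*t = (t + 1)*(t^3 - t^2 - 6*t) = (t - 3)*(t + 1)*(t^2 + 2*t) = t*(t - 3)*(t + 1)*(t + 2)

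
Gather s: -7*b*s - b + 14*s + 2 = -b + s*(14 - 7*b) + 2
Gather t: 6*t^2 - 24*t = 6*t^2 - 24*t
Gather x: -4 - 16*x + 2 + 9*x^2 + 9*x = 9*x^2 - 7*x - 2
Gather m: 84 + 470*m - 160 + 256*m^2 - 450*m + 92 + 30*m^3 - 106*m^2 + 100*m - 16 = 30*m^3 + 150*m^2 + 120*m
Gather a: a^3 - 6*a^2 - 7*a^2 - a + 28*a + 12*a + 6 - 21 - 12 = a^3 - 13*a^2 + 39*a - 27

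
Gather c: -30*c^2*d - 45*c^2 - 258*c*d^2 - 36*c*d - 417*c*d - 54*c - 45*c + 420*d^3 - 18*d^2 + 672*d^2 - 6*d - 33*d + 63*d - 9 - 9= c^2*(-30*d - 45) + c*(-258*d^2 - 453*d - 99) + 420*d^3 + 654*d^2 + 24*d - 18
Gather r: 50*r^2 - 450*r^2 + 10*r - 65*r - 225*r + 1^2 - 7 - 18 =-400*r^2 - 280*r - 24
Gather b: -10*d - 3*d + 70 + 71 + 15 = 156 - 13*d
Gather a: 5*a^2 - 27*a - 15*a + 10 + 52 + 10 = 5*a^2 - 42*a + 72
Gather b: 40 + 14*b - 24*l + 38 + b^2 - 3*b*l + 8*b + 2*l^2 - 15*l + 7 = b^2 + b*(22 - 3*l) + 2*l^2 - 39*l + 85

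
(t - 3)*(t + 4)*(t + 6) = t^3 + 7*t^2 - 6*t - 72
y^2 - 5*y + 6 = (y - 3)*(y - 2)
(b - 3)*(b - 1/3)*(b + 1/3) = b^3 - 3*b^2 - b/9 + 1/3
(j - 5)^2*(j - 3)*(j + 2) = j^4 - 11*j^3 + 29*j^2 + 35*j - 150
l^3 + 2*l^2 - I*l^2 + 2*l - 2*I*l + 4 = (l + 2)*(l - 2*I)*(l + I)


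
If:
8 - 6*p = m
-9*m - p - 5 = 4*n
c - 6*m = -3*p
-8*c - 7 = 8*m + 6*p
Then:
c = -251/118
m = 17/59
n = -3143/1416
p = 455/354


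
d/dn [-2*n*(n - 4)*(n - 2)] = -6*n^2 + 24*n - 16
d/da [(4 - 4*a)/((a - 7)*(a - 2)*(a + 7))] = 4*(2*a^3 - 5*a^2 + 4*a - 49)/(a^6 - 4*a^5 - 94*a^4 + 392*a^3 + 2009*a^2 - 9604*a + 9604)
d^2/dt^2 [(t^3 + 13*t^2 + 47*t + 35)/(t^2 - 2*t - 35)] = 224/(t^3 - 21*t^2 + 147*t - 343)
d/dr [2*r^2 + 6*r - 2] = 4*r + 6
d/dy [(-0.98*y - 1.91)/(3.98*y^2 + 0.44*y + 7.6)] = (3.9004*y^2 + 15.2036*y - 6.6076)/(15.8404*y^4 + 3.5024*y^3 + 60.6896*y^2 + 6.688*y + 57.76)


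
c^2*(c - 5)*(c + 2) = c^4 - 3*c^3 - 10*c^2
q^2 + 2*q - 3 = (q - 1)*(q + 3)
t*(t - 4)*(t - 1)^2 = t^4 - 6*t^3 + 9*t^2 - 4*t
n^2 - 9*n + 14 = (n - 7)*(n - 2)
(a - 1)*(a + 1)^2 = a^3 + a^2 - a - 1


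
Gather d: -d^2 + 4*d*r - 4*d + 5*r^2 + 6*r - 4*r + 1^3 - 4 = -d^2 + d*(4*r - 4) + 5*r^2 + 2*r - 3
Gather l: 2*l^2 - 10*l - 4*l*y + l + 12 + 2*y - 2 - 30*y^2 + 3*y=2*l^2 + l*(-4*y - 9) - 30*y^2 + 5*y + 10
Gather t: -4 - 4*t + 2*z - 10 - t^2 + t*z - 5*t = -t^2 + t*(z - 9) + 2*z - 14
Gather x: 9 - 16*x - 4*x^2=-4*x^2 - 16*x + 9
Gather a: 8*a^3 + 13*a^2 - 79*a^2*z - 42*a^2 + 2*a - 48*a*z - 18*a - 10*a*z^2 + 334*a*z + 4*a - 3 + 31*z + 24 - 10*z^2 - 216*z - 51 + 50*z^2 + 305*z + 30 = 8*a^3 + a^2*(-79*z - 29) + a*(-10*z^2 + 286*z - 12) + 40*z^2 + 120*z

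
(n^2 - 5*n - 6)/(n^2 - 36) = (n + 1)/(n + 6)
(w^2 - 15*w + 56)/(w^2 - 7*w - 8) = (w - 7)/(w + 1)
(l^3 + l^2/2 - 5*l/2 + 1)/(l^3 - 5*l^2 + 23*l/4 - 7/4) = 2*(l + 2)/(2*l - 7)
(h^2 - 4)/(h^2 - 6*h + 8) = (h + 2)/(h - 4)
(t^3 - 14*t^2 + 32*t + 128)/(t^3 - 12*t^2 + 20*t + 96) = (t - 8)/(t - 6)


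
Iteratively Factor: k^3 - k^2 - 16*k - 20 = (k + 2)*(k^2 - 3*k - 10) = (k + 2)^2*(k - 5)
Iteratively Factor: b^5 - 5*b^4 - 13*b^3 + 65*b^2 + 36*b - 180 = (b - 3)*(b^4 - 2*b^3 - 19*b^2 + 8*b + 60) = (b - 3)*(b + 3)*(b^3 - 5*b^2 - 4*b + 20) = (b - 3)*(b + 2)*(b + 3)*(b^2 - 7*b + 10) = (b - 5)*(b - 3)*(b + 2)*(b + 3)*(b - 2)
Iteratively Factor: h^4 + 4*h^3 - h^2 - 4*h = (h - 1)*(h^3 + 5*h^2 + 4*h) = h*(h - 1)*(h^2 + 5*h + 4) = h*(h - 1)*(h + 4)*(h + 1)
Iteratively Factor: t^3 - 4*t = (t + 2)*(t^2 - 2*t) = (t - 2)*(t + 2)*(t)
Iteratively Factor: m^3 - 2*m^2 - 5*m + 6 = (m - 3)*(m^2 + m - 2) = (m - 3)*(m + 2)*(m - 1)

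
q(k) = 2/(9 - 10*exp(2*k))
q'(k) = 40*exp(2*k)/(9 - 10*exp(2*k))^2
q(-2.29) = 0.22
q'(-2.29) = 0.01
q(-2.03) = 0.23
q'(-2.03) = 0.01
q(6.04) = -0.00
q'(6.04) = 0.00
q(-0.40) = 0.44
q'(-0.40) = 0.88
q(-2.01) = 0.23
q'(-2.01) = 0.01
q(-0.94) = 0.27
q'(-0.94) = 0.11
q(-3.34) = 0.22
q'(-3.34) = 0.00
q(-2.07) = 0.23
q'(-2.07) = 0.01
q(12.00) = 0.00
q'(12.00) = 0.00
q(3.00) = 0.00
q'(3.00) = 0.00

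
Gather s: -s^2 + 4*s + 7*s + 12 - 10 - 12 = -s^2 + 11*s - 10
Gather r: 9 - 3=6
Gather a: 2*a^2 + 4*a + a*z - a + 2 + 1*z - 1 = 2*a^2 + a*(z + 3) + z + 1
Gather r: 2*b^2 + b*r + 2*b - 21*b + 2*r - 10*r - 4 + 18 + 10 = 2*b^2 - 19*b + r*(b - 8) + 24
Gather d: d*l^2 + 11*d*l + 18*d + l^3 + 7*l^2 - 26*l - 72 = d*(l^2 + 11*l + 18) + l^3 + 7*l^2 - 26*l - 72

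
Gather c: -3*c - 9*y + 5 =-3*c - 9*y + 5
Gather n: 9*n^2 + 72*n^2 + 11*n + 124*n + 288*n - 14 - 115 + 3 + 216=81*n^2 + 423*n + 90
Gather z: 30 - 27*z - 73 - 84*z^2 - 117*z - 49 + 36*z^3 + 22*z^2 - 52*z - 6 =36*z^3 - 62*z^2 - 196*z - 98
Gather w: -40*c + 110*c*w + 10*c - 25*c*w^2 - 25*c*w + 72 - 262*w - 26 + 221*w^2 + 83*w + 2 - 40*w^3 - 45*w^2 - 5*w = -30*c - 40*w^3 + w^2*(176 - 25*c) + w*(85*c - 184) + 48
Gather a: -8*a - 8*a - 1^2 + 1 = -16*a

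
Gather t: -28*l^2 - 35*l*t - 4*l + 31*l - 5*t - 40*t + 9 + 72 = -28*l^2 + 27*l + t*(-35*l - 45) + 81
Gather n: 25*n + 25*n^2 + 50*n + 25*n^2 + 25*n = 50*n^2 + 100*n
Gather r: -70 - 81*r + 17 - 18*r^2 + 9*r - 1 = -18*r^2 - 72*r - 54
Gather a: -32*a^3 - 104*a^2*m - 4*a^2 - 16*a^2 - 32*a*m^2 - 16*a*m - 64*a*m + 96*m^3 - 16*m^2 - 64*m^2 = -32*a^3 + a^2*(-104*m - 20) + a*(-32*m^2 - 80*m) + 96*m^3 - 80*m^2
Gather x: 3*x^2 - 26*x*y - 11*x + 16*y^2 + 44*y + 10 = 3*x^2 + x*(-26*y - 11) + 16*y^2 + 44*y + 10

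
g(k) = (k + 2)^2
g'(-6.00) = -8.00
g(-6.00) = 16.00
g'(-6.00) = -8.00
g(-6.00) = 16.00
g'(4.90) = 13.80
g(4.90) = 47.61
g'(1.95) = 7.90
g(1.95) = 15.60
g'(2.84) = 9.68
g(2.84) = 23.43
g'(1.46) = 6.92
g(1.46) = 11.97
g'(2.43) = 8.86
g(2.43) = 19.62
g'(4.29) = 12.58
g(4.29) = 39.56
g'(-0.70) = 2.60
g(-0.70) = 1.69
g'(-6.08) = -8.16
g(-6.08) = 16.65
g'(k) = 2*k + 4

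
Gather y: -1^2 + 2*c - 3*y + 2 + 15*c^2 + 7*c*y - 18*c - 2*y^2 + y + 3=15*c^2 - 16*c - 2*y^2 + y*(7*c - 2) + 4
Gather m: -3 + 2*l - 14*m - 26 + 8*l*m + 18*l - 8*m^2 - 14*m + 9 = 20*l - 8*m^2 + m*(8*l - 28) - 20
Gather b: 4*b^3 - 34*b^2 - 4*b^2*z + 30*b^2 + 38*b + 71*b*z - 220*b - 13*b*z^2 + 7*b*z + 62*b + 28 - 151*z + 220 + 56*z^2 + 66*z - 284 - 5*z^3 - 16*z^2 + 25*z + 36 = 4*b^3 + b^2*(-4*z - 4) + b*(-13*z^2 + 78*z - 120) - 5*z^3 + 40*z^2 - 60*z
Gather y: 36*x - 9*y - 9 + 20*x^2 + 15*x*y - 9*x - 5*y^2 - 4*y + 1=20*x^2 + 27*x - 5*y^2 + y*(15*x - 13) - 8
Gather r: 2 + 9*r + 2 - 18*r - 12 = -9*r - 8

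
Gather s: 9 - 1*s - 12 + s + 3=0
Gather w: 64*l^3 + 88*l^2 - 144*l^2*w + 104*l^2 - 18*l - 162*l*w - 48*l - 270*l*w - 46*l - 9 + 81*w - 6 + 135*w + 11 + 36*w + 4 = 64*l^3 + 192*l^2 - 112*l + w*(-144*l^2 - 432*l + 252)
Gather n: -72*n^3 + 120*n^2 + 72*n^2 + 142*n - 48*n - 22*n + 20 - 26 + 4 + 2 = -72*n^3 + 192*n^2 + 72*n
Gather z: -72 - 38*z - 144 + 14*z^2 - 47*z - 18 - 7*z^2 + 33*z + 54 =7*z^2 - 52*z - 180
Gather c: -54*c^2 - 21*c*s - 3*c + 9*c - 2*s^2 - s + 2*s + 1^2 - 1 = -54*c^2 + c*(6 - 21*s) - 2*s^2 + s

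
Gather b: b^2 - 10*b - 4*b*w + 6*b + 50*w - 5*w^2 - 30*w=b^2 + b*(-4*w - 4) - 5*w^2 + 20*w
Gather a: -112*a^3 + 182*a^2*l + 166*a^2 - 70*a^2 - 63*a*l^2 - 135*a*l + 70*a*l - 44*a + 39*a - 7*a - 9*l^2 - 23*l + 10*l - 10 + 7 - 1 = -112*a^3 + a^2*(182*l + 96) + a*(-63*l^2 - 65*l - 12) - 9*l^2 - 13*l - 4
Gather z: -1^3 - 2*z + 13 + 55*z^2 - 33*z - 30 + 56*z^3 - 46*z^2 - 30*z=56*z^3 + 9*z^2 - 65*z - 18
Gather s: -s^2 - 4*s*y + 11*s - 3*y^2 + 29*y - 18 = -s^2 + s*(11 - 4*y) - 3*y^2 + 29*y - 18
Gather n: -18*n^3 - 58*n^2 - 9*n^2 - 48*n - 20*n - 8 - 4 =-18*n^3 - 67*n^2 - 68*n - 12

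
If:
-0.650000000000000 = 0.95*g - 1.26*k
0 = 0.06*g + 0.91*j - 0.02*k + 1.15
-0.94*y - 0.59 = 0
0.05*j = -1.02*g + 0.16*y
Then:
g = -0.04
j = -1.25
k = 0.49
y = -0.63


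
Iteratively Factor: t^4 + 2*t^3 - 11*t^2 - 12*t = (t)*(t^3 + 2*t^2 - 11*t - 12) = t*(t + 4)*(t^2 - 2*t - 3) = t*(t + 1)*(t + 4)*(t - 3)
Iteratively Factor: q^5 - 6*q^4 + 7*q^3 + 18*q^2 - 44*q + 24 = (q - 1)*(q^4 - 5*q^3 + 2*q^2 + 20*q - 24) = (q - 3)*(q - 1)*(q^3 - 2*q^2 - 4*q + 8) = (q - 3)*(q - 2)*(q - 1)*(q^2 - 4) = (q - 3)*(q - 2)^2*(q - 1)*(q + 2)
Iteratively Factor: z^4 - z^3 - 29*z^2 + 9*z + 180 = (z - 5)*(z^3 + 4*z^2 - 9*z - 36) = (z - 5)*(z + 4)*(z^2 - 9) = (z - 5)*(z - 3)*(z + 4)*(z + 3)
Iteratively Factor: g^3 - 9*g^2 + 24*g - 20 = (g - 2)*(g^2 - 7*g + 10) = (g - 2)^2*(g - 5)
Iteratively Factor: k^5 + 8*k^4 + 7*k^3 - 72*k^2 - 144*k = (k + 4)*(k^4 + 4*k^3 - 9*k^2 - 36*k) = (k + 3)*(k + 4)*(k^3 + k^2 - 12*k) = (k - 3)*(k + 3)*(k + 4)*(k^2 + 4*k) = (k - 3)*(k + 3)*(k + 4)^2*(k)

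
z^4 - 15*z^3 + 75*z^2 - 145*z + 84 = (z - 7)*(z - 4)*(z - 3)*(z - 1)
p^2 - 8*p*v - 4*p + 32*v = (p - 4)*(p - 8*v)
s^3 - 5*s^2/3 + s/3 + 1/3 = (s - 1)^2*(s + 1/3)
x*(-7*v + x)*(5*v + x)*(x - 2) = -35*v^2*x^2 + 70*v^2*x - 2*v*x^3 + 4*v*x^2 + x^4 - 2*x^3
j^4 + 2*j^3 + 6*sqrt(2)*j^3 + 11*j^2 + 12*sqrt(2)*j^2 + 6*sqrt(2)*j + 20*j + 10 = (j + 1)^2*(j + sqrt(2))*(j + 5*sqrt(2))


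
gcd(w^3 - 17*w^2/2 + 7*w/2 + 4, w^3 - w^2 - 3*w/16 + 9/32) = w + 1/2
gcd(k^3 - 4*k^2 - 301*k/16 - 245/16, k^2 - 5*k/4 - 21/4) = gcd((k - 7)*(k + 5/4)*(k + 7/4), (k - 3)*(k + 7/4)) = k + 7/4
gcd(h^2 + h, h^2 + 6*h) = h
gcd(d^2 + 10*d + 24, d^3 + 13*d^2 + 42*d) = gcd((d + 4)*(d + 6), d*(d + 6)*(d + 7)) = d + 6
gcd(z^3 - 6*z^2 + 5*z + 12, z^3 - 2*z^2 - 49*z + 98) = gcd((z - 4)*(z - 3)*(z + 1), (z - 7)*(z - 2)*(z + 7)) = 1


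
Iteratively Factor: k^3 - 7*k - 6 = (k + 1)*(k^2 - k - 6) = (k - 3)*(k + 1)*(k + 2)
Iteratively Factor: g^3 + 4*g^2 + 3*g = (g + 3)*(g^2 + g) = (g + 1)*(g + 3)*(g)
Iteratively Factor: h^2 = (h)*(h)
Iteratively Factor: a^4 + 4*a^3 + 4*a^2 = (a + 2)*(a^3 + 2*a^2) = a*(a + 2)*(a^2 + 2*a) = a^2*(a + 2)*(a + 2)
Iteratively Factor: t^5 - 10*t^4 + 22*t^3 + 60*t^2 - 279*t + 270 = (t - 3)*(t^4 - 7*t^3 + t^2 + 63*t - 90) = (t - 3)*(t - 2)*(t^3 - 5*t^2 - 9*t + 45) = (t - 5)*(t - 3)*(t - 2)*(t^2 - 9) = (t - 5)*(t - 3)*(t - 2)*(t + 3)*(t - 3)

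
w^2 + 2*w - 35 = (w - 5)*(w + 7)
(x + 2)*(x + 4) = x^2 + 6*x + 8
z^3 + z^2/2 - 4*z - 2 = (z - 2)*(z + 1/2)*(z + 2)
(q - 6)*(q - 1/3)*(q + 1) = q^3 - 16*q^2/3 - 13*q/3 + 2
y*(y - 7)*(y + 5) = y^3 - 2*y^2 - 35*y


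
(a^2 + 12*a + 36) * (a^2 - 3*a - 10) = a^4 + 9*a^3 - 10*a^2 - 228*a - 360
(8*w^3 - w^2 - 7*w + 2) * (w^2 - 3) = 8*w^5 - w^4 - 31*w^3 + 5*w^2 + 21*w - 6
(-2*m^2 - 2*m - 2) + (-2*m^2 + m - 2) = -4*m^2 - m - 4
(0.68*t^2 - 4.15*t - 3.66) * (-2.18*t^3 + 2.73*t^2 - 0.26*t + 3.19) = -1.4824*t^5 + 10.9034*t^4 - 3.5275*t^3 - 6.7436*t^2 - 12.2869*t - 11.6754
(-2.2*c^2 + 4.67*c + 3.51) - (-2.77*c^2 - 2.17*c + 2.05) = 0.57*c^2 + 6.84*c + 1.46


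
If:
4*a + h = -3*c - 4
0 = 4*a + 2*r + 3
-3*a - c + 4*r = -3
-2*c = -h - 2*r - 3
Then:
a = -11/47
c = -20/47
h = -84/47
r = -97/94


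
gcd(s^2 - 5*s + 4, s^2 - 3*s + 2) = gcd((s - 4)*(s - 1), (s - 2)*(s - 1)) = s - 1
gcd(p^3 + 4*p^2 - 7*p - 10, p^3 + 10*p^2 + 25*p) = p + 5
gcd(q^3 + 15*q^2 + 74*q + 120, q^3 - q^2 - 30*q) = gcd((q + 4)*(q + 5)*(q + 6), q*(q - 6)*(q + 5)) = q + 5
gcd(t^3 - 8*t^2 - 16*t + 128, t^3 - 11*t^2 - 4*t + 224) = t^2 - 4*t - 32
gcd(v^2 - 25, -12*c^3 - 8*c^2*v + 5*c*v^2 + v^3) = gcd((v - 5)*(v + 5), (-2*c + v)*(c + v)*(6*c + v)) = 1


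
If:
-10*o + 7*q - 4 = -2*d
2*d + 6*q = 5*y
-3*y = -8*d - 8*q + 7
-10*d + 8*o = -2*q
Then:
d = 489/1108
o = 719/2216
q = 1007/1108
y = 351/277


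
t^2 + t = t*(t + 1)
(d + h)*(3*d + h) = 3*d^2 + 4*d*h + h^2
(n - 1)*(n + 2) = n^2 + n - 2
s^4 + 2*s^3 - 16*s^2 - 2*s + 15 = (s - 3)*(s - 1)*(s + 1)*(s + 5)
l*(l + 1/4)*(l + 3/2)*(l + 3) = l^4 + 19*l^3/4 + 45*l^2/8 + 9*l/8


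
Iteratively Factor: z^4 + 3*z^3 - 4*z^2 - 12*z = (z - 2)*(z^3 + 5*z^2 + 6*z) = z*(z - 2)*(z^2 + 5*z + 6) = z*(z - 2)*(z + 3)*(z + 2)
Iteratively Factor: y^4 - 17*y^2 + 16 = (y + 4)*(y^3 - 4*y^2 - y + 4) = (y + 1)*(y + 4)*(y^2 - 5*y + 4) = (y - 4)*(y + 1)*(y + 4)*(y - 1)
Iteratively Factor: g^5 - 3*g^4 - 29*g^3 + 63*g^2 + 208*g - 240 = (g + 4)*(g^4 - 7*g^3 - g^2 + 67*g - 60) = (g - 1)*(g + 4)*(g^3 - 6*g^2 - 7*g + 60) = (g - 4)*(g - 1)*(g + 4)*(g^2 - 2*g - 15) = (g - 5)*(g - 4)*(g - 1)*(g + 4)*(g + 3)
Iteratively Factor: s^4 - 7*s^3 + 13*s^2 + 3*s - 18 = (s + 1)*(s^3 - 8*s^2 + 21*s - 18) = (s - 3)*(s + 1)*(s^2 - 5*s + 6) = (s - 3)*(s - 2)*(s + 1)*(s - 3)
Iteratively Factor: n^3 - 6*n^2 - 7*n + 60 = (n - 5)*(n^2 - n - 12) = (n - 5)*(n + 3)*(n - 4)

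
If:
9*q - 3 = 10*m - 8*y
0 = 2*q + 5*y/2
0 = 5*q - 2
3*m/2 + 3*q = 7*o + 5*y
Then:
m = -49/250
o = 179/500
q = 2/5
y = -8/25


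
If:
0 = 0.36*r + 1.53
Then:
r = -4.25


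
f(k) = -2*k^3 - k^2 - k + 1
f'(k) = -6*k^2 - 2*k - 1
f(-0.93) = 2.67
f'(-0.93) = -4.33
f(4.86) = -257.06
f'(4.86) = -152.44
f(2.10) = -24.03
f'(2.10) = -31.66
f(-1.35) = 5.45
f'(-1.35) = -9.24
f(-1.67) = 9.20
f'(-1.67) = -14.39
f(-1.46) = 6.55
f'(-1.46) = -10.87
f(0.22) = 0.71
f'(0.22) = -1.73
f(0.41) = 0.28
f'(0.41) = -2.83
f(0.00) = 1.00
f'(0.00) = -1.00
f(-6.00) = 403.00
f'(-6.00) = -205.00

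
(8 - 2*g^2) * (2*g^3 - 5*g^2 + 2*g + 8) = -4*g^5 + 10*g^4 + 12*g^3 - 56*g^2 + 16*g + 64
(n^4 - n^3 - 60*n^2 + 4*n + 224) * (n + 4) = n^5 + 3*n^4 - 64*n^3 - 236*n^2 + 240*n + 896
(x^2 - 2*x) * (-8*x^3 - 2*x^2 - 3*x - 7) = -8*x^5 + 14*x^4 + x^3 - x^2 + 14*x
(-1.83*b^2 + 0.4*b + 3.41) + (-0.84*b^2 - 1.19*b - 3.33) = -2.67*b^2 - 0.79*b + 0.0800000000000001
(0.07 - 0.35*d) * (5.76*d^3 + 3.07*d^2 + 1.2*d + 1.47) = -2.016*d^4 - 0.6713*d^3 - 0.2051*d^2 - 0.4305*d + 0.1029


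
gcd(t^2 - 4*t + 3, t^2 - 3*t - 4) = 1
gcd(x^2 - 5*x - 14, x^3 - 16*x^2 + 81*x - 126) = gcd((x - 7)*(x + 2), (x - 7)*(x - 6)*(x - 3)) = x - 7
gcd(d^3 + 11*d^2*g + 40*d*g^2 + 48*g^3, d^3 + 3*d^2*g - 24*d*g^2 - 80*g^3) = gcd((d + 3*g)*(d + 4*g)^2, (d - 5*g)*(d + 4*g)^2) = d^2 + 8*d*g + 16*g^2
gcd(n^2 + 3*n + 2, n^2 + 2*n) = n + 2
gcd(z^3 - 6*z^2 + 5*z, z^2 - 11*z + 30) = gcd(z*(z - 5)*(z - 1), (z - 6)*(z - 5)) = z - 5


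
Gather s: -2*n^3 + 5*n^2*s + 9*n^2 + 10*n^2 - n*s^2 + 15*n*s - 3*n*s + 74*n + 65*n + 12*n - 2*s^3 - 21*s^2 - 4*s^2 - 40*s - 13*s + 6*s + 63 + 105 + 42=-2*n^3 + 19*n^2 + 151*n - 2*s^3 + s^2*(-n - 25) + s*(5*n^2 + 12*n - 47) + 210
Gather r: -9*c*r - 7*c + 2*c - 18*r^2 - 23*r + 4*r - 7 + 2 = -5*c - 18*r^2 + r*(-9*c - 19) - 5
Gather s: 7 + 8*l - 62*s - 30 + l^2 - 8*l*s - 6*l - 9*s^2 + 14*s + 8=l^2 + 2*l - 9*s^2 + s*(-8*l - 48) - 15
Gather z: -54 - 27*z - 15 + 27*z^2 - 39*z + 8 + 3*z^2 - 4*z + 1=30*z^2 - 70*z - 60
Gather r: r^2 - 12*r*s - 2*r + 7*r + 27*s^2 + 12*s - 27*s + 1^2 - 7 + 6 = r^2 + r*(5 - 12*s) + 27*s^2 - 15*s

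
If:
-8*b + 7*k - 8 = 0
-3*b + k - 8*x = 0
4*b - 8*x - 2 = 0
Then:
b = 22/41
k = 72/41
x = 3/164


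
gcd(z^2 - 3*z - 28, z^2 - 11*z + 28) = z - 7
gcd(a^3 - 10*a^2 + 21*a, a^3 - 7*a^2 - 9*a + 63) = a^2 - 10*a + 21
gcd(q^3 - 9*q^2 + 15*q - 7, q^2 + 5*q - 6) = q - 1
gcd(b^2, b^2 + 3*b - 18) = 1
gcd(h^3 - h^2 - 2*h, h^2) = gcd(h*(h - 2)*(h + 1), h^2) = h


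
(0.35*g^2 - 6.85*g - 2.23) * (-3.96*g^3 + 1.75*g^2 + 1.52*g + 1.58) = -1.386*g^5 + 27.7385*g^4 - 2.6247*g^3 - 13.7615*g^2 - 14.2126*g - 3.5234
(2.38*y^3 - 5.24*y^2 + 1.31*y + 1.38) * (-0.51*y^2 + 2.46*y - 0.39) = -1.2138*y^5 + 8.5272*y^4 - 14.4867*y^3 + 4.5624*y^2 + 2.8839*y - 0.5382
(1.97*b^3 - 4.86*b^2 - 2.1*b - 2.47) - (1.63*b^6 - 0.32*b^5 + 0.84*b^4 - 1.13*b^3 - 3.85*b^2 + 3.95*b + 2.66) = -1.63*b^6 + 0.32*b^5 - 0.84*b^4 + 3.1*b^3 - 1.01*b^2 - 6.05*b - 5.13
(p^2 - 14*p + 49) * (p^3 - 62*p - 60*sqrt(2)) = p^5 - 14*p^4 - 13*p^3 - 60*sqrt(2)*p^2 + 868*p^2 - 3038*p + 840*sqrt(2)*p - 2940*sqrt(2)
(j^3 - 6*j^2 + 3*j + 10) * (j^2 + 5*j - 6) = j^5 - j^4 - 33*j^3 + 61*j^2 + 32*j - 60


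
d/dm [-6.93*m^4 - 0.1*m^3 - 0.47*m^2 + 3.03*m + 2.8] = -27.72*m^3 - 0.3*m^2 - 0.94*m + 3.03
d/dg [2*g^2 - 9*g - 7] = 4*g - 9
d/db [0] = 0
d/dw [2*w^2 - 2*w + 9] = 4*w - 2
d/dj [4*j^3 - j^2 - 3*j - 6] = 12*j^2 - 2*j - 3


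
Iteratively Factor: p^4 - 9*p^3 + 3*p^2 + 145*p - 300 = (p - 5)*(p^3 - 4*p^2 - 17*p + 60) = (p - 5)*(p + 4)*(p^2 - 8*p + 15) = (p - 5)*(p - 3)*(p + 4)*(p - 5)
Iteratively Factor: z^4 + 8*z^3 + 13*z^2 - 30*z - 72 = (z - 2)*(z^3 + 10*z^2 + 33*z + 36) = (z - 2)*(z + 4)*(z^2 + 6*z + 9) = (z - 2)*(z + 3)*(z + 4)*(z + 3)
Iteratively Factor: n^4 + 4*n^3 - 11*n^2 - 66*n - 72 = (n + 3)*(n^3 + n^2 - 14*n - 24) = (n + 3)^2*(n^2 - 2*n - 8) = (n - 4)*(n + 3)^2*(n + 2)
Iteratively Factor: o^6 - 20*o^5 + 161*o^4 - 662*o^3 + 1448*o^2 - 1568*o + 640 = (o - 2)*(o^5 - 18*o^4 + 125*o^3 - 412*o^2 + 624*o - 320) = (o - 2)*(o - 1)*(o^4 - 17*o^3 + 108*o^2 - 304*o + 320) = (o - 5)*(o - 2)*(o - 1)*(o^3 - 12*o^2 + 48*o - 64) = (o - 5)*(o - 4)*(o - 2)*(o - 1)*(o^2 - 8*o + 16) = (o - 5)*(o - 4)^2*(o - 2)*(o - 1)*(o - 4)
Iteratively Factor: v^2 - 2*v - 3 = (v + 1)*(v - 3)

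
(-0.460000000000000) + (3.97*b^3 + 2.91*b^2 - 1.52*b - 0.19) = 3.97*b^3 + 2.91*b^2 - 1.52*b - 0.65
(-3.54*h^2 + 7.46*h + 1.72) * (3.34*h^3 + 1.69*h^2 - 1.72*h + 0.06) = -11.8236*h^5 + 18.9338*h^4 + 24.441*h^3 - 10.1368*h^2 - 2.5108*h + 0.1032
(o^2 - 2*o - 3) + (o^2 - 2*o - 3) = 2*o^2 - 4*o - 6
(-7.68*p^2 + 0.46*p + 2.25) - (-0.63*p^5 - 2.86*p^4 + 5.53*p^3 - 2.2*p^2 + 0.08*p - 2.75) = 0.63*p^5 + 2.86*p^4 - 5.53*p^3 - 5.48*p^2 + 0.38*p + 5.0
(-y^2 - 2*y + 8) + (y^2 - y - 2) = 6 - 3*y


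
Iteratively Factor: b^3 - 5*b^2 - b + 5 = (b - 5)*(b^2 - 1) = (b - 5)*(b - 1)*(b + 1)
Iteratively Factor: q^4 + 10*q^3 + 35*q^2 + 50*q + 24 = (q + 1)*(q^3 + 9*q^2 + 26*q + 24) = (q + 1)*(q + 4)*(q^2 + 5*q + 6) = (q + 1)*(q + 2)*(q + 4)*(q + 3)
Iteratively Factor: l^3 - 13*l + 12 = (l + 4)*(l^2 - 4*l + 3) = (l - 1)*(l + 4)*(l - 3)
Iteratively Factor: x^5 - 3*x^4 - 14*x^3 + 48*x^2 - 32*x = (x - 1)*(x^4 - 2*x^3 - 16*x^2 + 32*x) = (x - 2)*(x - 1)*(x^3 - 16*x) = x*(x - 2)*(x - 1)*(x^2 - 16) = x*(x - 4)*(x - 2)*(x - 1)*(x + 4)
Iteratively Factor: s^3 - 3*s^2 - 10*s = (s)*(s^2 - 3*s - 10) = s*(s - 5)*(s + 2)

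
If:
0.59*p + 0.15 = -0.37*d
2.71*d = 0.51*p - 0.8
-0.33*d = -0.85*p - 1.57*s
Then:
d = -0.31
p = -0.06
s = -0.03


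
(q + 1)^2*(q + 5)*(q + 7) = q^4 + 14*q^3 + 60*q^2 + 82*q + 35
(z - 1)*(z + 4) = z^2 + 3*z - 4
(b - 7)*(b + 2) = b^2 - 5*b - 14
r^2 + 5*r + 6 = (r + 2)*(r + 3)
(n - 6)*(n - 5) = n^2 - 11*n + 30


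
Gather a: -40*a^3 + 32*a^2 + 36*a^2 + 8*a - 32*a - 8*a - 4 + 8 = -40*a^3 + 68*a^2 - 32*a + 4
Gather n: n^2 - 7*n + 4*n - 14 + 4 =n^2 - 3*n - 10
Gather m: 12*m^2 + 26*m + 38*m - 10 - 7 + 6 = 12*m^2 + 64*m - 11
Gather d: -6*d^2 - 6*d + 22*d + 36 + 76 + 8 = -6*d^2 + 16*d + 120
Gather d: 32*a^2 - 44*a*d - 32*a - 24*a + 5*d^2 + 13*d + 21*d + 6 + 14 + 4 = 32*a^2 - 56*a + 5*d^2 + d*(34 - 44*a) + 24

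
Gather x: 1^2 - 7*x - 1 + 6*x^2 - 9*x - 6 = 6*x^2 - 16*x - 6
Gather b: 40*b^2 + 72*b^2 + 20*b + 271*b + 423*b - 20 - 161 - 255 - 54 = 112*b^2 + 714*b - 490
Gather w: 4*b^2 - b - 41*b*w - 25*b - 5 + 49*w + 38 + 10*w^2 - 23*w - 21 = 4*b^2 - 26*b + 10*w^2 + w*(26 - 41*b) + 12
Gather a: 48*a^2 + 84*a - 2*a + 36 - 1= 48*a^2 + 82*a + 35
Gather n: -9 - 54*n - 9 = -54*n - 18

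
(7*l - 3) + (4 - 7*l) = 1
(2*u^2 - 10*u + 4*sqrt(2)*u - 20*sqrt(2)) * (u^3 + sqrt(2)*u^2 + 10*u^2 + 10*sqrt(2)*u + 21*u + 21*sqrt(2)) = 2*u^5 + 6*sqrt(2)*u^4 + 10*u^4 - 50*u^3 + 30*sqrt(2)*u^3 - 174*sqrt(2)*u^2 - 170*u^2 - 630*sqrt(2)*u - 232*u - 840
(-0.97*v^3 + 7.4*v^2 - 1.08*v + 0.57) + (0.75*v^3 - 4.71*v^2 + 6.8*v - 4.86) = -0.22*v^3 + 2.69*v^2 + 5.72*v - 4.29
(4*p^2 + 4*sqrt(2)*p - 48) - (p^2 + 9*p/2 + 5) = 3*p^2 - 9*p/2 + 4*sqrt(2)*p - 53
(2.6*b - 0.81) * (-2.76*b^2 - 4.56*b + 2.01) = -7.176*b^3 - 9.6204*b^2 + 8.9196*b - 1.6281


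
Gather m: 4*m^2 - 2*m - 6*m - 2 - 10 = 4*m^2 - 8*m - 12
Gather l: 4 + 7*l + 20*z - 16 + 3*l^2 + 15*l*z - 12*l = 3*l^2 + l*(15*z - 5) + 20*z - 12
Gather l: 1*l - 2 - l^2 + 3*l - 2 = -l^2 + 4*l - 4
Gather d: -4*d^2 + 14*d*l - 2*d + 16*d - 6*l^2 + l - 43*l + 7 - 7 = -4*d^2 + d*(14*l + 14) - 6*l^2 - 42*l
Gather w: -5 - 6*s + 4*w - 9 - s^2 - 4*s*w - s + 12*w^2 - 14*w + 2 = -s^2 - 7*s + 12*w^2 + w*(-4*s - 10) - 12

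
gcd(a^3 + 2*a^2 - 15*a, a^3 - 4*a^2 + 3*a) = a^2 - 3*a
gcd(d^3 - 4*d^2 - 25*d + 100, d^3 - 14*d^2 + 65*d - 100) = d^2 - 9*d + 20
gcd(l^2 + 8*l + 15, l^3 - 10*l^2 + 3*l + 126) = l + 3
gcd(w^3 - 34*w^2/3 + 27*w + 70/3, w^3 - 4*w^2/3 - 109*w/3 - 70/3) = w^2 - 19*w/3 - 14/3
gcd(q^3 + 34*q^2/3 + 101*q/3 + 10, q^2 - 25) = q + 5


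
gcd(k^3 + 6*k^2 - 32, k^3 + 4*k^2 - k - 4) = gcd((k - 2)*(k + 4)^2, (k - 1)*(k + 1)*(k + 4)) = k + 4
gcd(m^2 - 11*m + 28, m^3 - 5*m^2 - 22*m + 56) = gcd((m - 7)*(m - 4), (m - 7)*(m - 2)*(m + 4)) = m - 7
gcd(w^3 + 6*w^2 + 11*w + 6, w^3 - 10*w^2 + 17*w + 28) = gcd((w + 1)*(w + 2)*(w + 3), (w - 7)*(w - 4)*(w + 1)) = w + 1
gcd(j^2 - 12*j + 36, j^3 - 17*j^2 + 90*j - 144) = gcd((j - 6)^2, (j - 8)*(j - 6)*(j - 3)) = j - 6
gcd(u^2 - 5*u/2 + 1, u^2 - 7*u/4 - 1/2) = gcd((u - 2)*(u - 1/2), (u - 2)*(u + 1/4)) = u - 2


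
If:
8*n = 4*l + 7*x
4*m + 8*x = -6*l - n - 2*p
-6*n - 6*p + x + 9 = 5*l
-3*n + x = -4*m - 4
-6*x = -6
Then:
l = -97/64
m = -595/512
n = 15/128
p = 45/16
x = 1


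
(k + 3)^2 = k^2 + 6*k + 9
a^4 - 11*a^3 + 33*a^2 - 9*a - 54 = (a - 6)*(a - 3)^2*(a + 1)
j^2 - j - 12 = (j - 4)*(j + 3)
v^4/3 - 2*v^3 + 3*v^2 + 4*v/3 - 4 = (v/3 + 1/3)*(v - 3)*(v - 2)^2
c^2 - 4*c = c*(c - 4)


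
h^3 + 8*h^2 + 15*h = h*(h + 3)*(h + 5)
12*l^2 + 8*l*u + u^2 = (2*l + u)*(6*l + u)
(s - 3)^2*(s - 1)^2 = s^4 - 8*s^3 + 22*s^2 - 24*s + 9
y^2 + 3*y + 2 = (y + 1)*(y + 2)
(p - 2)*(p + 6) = p^2 + 4*p - 12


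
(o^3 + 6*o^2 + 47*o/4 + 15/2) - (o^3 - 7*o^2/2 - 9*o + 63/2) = 19*o^2/2 + 83*o/4 - 24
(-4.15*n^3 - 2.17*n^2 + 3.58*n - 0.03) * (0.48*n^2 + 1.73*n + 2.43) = -1.992*n^5 - 8.2211*n^4 - 12.1202*n^3 + 0.9059*n^2 + 8.6475*n - 0.0729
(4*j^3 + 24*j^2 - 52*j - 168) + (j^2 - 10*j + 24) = 4*j^3 + 25*j^2 - 62*j - 144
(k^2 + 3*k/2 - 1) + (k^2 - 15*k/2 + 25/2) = 2*k^2 - 6*k + 23/2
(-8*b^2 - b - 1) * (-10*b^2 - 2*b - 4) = 80*b^4 + 26*b^3 + 44*b^2 + 6*b + 4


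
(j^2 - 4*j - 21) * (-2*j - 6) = -2*j^3 + 2*j^2 + 66*j + 126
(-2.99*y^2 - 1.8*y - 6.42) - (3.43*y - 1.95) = -2.99*y^2 - 5.23*y - 4.47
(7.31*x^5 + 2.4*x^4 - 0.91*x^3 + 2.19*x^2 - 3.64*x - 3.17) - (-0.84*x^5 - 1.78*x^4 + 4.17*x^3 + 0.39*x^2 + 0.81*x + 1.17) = 8.15*x^5 + 4.18*x^4 - 5.08*x^3 + 1.8*x^2 - 4.45*x - 4.34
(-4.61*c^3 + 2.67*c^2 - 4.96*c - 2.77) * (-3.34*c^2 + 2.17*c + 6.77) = 15.3974*c^5 - 18.9215*c^4 - 8.8494*c^3 + 16.5645*c^2 - 39.5901*c - 18.7529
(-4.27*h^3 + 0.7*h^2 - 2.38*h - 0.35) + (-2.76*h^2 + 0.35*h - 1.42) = -4.27*h^3 - 2.06*h^2 - 2.03*h - 1.77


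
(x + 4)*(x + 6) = x^2 + 10*x + 24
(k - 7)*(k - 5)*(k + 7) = k^3 - 5*k^2 - 49*k + 245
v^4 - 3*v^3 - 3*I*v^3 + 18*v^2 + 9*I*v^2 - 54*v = v*(v - 3)*(v - 6*I)*(v + 3*I)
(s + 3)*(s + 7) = s^2 + 10*s + 21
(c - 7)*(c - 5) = c^2 - 12*c + 35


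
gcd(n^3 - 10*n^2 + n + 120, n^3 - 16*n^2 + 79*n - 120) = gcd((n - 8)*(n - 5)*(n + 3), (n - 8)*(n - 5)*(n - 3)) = n^2 - 13*n + 40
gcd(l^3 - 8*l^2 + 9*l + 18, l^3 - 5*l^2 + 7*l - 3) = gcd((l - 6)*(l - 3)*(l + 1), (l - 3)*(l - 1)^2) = l - 3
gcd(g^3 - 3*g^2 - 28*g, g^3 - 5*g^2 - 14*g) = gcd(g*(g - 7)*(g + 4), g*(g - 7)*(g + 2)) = g^2 - 7*g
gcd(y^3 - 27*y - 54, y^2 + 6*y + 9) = y^2 + 6*y + 9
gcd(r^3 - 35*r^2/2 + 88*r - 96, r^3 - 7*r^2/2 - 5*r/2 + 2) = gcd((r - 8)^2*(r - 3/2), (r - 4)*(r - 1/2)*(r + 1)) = 1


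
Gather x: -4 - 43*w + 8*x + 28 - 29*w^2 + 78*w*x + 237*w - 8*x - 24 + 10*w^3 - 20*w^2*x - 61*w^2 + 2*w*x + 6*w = 10*w^3 - 90*w^2 + 200*w + x*(-20*w^2 + 80*w)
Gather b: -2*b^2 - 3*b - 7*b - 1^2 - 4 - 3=-2*b^2 - 10*b - 8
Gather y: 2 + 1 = 3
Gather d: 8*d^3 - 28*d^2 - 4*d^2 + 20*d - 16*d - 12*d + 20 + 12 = 8*d^3 - 32*d^2 - 8*d + 32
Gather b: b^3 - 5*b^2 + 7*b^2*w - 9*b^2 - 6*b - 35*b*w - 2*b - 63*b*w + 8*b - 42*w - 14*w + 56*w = b^3 + b^2*(7*w - 14) - 98*b*w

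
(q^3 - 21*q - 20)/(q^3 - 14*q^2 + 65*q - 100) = (q^2 + 5*q + 4)/(q^2 - 9*q + 20)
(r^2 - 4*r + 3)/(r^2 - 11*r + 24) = (r - 1)/(r - 8)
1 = 1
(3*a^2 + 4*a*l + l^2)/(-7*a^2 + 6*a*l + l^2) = (3*a^2 + 4*a*l + l^2)/(-7*a^2 + 6*a*l + l^2)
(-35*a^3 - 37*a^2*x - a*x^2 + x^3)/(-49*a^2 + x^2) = (5*a^2 + 6*a*x + x^2)/(7*a + x)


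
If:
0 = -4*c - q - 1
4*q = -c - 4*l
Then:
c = -q/4 - 1/4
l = 1/16 - 15*q/16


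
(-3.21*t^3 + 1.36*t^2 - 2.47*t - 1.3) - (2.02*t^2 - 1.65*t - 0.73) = -3.21*t^3 - 0.66*t^2 - 0.82*t - 0.57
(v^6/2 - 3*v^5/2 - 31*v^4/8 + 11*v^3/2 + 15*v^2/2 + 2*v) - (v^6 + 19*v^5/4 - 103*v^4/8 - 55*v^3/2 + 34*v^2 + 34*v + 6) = -v^6/2 - 25*v^5/4 + 9*v^4 + 33*v^3 - 53*v^2/2 - 32*v - 6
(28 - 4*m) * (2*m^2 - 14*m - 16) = -8*m^3 + 112*m^2 - 328*m - 448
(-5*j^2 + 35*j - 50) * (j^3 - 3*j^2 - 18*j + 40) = -5*j^5 + 50*j^4 - 65*j^3 - 680*j^2 + 2300*j - 2000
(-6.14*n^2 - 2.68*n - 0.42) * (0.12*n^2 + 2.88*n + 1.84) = -0.7368*n^4 - 18.0048*n^3 - 19.0664*n^2 - 6.1408*n - 0.7728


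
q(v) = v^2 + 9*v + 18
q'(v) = 2*v + 9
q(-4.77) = -2.18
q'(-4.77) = -0.54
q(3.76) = 65.98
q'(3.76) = 16.52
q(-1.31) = 7.93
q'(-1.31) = 6.38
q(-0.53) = 13.51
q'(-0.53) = 7.94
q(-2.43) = 2.03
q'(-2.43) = 4.14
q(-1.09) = 9.38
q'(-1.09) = 6.82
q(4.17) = 72.92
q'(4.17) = 17.34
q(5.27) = 93.20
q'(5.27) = 19.54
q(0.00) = 18.00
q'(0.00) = 9.00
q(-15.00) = 108.00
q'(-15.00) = -21.00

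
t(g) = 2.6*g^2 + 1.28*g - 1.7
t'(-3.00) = -14.32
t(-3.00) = 17.86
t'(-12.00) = -61.12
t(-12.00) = 357.34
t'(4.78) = 26.14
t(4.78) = 63.82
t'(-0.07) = 0.92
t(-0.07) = -1.78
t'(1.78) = 10.54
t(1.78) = 8.82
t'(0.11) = 1.85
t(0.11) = -1.53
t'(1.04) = 6.69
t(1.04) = 2.44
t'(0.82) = 5.54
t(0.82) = 1.10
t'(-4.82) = -23.78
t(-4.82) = 52.53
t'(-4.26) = -20.87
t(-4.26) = 40.03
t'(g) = 5.2*g + 1.28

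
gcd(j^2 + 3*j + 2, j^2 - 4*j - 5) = j + 1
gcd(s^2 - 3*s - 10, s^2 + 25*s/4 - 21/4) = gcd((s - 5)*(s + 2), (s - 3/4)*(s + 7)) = 1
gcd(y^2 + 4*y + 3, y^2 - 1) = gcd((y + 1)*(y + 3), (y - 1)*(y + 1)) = y + 1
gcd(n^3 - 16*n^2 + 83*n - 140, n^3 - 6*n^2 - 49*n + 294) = n - 7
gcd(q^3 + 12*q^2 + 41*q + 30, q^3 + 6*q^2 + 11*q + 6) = q + 1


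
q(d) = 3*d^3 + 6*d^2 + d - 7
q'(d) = 9*d^2 + 12*d + 1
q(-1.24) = -4.73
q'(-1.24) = -0.04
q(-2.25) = -13.05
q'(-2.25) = 19.56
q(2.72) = 100.48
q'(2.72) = 100.23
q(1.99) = 42.39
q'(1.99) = 60.52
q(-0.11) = -7.04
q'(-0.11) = -0.21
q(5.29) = 610.30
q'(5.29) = 316.34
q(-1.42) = -4.91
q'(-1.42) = 2.11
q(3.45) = 191.06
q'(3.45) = 149.52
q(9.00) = 2675.00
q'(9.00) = 838.00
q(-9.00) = -1717.00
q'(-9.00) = 622.00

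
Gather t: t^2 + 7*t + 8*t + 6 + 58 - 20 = t^2 + 15*t + 44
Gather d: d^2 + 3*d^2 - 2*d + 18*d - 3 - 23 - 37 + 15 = 4*d^2 + 16*d - 48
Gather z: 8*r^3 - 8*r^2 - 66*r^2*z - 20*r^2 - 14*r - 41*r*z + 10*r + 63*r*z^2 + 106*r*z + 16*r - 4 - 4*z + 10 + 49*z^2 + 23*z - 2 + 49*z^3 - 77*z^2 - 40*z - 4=8*r^3 - 28*r^2 + 12*r + 49*z^3 + z^2*(63*r - 28) + z*(-66*r^2 + 65*r - 21)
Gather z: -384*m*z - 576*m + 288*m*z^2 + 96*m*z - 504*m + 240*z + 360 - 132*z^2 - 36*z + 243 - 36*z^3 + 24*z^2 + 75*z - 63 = -1080*m - 36*z^3 + z^2*(288*m - 108) + z*(279 - 288*m) + 540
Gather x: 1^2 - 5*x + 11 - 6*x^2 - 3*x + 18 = -6*x^2 - 8*x + 30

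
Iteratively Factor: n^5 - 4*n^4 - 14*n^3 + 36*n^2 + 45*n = (n + 1)*(n^4 - 5*n^3 - 9*n^2 + 45*n) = n*(n + 1)*(n^3 - 5*n^2 - 9*n + 45) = n*(n - 5)*(n + 1)*(n^2 - 9) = n*(n - 5)*(n + 1)*(n + 3)*(n - 3)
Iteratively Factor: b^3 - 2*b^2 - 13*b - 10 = (b - 5)*(b^2 + 3*b + 2) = (b - 5)*(b + 1)*(b + 2)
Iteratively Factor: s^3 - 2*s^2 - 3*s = (s - 3)*(s^2 + s) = (s - 3)*(s + 1)*(s)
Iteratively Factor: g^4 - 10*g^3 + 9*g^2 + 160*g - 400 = (g - 5)*(g^3 - 5*g^2 - 16*g + 80) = (g - 5)^2*(g^2 - 16) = (g - 5)^2*(g + 4)*(g - 4)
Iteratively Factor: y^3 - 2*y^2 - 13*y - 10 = (y + 1)*(y^2 - 3*y - 10) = (y - 5)*(y + 1)*(y + 2)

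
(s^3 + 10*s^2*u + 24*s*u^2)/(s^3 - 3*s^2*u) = (s^2 + 10*s*u + 24*u^2)/(s*(s - 3*u))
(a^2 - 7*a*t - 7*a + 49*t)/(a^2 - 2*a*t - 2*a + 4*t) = (a^2 - 7*a*t - 7*a + 49*t)/(a^2 - 2*a*t - 2*a + 4*t)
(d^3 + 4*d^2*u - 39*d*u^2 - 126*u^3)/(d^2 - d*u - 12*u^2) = (-d^2 - d*u + 42*u^2)/(-d + 4*u)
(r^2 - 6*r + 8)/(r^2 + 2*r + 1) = (r^2 - 6*r + 8)/(r^2 + 2*r + 1)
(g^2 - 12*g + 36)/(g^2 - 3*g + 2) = (g^2 - 12*g + 36)/(g^2 - 3*g + 2)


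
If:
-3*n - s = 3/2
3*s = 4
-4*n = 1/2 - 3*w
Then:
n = -17/18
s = 4/3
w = -59/54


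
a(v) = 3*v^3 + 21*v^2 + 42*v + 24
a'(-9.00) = 393.00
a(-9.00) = -840.00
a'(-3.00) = -3.00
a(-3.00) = 6.00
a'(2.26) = 182.89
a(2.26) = 260.81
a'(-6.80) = 172.56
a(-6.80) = -233.86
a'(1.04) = 95.41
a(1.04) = 93.77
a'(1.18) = 104.09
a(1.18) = 107.73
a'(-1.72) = -3.61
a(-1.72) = -1.38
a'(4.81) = 452.24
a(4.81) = 1045.73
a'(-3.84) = 13.43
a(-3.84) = 2.51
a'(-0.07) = 39.10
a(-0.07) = 21.16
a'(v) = 9*v^2 + 42*v + 42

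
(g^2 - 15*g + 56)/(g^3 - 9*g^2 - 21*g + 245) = (g - 8)/(g^2 - 2*g - 35)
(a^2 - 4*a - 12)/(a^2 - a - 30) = (a + 2)/(a + 5)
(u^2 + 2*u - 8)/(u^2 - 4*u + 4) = (u + 4)/(u - 2)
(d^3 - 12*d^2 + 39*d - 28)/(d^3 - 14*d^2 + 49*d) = (d^2 - 5*d + 4)/(d*(d - 7))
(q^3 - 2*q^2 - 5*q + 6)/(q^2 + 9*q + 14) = (q^2 - 4*q + 3)/(q + 7)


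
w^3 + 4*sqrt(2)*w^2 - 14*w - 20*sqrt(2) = (w - 2*sqrt(2))*(w + sqrt(2))*(w + 5*sqrt(2))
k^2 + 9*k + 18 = (k + 3)*(k + 6)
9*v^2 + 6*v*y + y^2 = (3*v + y)^2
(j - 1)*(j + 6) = j^2 + 5*j - 6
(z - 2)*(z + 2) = z^2 - 4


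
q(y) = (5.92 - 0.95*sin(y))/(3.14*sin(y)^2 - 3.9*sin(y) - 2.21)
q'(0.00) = 5.16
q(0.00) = -2.68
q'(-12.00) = 0.45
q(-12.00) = -1.59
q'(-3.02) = -10.33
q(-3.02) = -3.57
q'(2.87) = -1.62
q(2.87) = -1.87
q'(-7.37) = 2.05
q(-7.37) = 1.83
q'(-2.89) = -30.74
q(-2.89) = -5.89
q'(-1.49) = 0.23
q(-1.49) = 1.43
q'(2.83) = -1.38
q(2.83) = -1.81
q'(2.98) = -2.51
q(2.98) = -2.09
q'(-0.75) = 10.44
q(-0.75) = 3.44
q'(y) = (5.92 - 0.95*sin(y))*(-6.28*sin(y)*cos(y) + 3.9*cos(y))/(3.14*sin(y)^2 - 3.9*sin(y) - 2.21)^2 - 0.95*cos(y)/(3.14*sin(y)^2 - 3.9*sin(y) - 2.21)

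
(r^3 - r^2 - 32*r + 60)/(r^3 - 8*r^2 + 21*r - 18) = (r^2 + r - 30)/(r^2 - 6*r + 9)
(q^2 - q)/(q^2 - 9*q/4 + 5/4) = 4*q/(4*q - 5)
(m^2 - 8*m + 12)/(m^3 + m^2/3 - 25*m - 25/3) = 3*(m^2 - 8*m + 12)/(3*m^3 + m^2 - 75*m - 25)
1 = 1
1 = 1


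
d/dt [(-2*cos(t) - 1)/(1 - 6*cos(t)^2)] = 2*(6*cos(t)^2 + 6*cos(t) + 1)*sin(t)/(6*sin(t)^2 - 5)^2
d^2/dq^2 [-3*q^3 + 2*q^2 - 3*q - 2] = 4 - 18*q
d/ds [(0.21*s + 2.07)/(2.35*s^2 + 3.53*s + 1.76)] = (0.4935*s^2 + 0.7413*s - (0.21*s + 2.07)*(4.7*s + 3.53) + 0.3696)/(2.35*s^2 + 3.53*s + 1.76)^2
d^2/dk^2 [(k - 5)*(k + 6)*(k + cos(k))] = -k^2*cos(k) - 4*k*sin(k) - k*cos(k) + 6*k - 2*sin(k) + 32*cos(k) + 2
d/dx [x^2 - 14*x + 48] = 2*x - 14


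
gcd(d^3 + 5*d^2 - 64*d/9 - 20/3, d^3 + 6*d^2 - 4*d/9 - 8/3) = d^2 + 20*d/3 + 4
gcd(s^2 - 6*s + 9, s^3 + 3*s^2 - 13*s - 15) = s - 3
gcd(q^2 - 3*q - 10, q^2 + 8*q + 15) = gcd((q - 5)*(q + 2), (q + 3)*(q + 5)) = 1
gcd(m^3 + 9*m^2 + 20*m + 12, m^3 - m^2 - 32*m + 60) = m + 6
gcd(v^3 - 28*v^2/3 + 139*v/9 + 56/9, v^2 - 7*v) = v - 7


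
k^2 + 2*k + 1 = (k + 1)^2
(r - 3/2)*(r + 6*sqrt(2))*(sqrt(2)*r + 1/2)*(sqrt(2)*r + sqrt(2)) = 2*r^4 - r^3 + 25*sqrt(2)*r^3/2 - 25*sqrt(2)*r^2/4 + 3*r^2 - 75*sqrt(2)*r/4 - 3*r - 9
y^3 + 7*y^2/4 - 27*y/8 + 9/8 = (y - 3/4)*(y - 1/2)*(y + 3)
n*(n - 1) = n^2 - n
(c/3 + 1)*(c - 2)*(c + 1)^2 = c^4/3 + c^3 - c^2 - 11*c/3 - 2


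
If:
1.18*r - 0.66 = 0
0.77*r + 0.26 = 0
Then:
No Solution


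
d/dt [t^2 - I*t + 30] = 2*t - I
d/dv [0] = 0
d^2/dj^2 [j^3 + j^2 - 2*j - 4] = 6*j + 2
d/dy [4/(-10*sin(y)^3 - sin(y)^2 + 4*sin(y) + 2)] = 8*(15*sin(y)^2 + sin(y) - 2)*cos(y)/(10*sin(y)^3 + sin(y)^2 - 4*sin(y) - 2)^2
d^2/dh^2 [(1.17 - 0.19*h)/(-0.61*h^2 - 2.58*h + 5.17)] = ((0.447 - 0.6954*h)*(0.61*h^2 + 2.58*h - 5.17) + (0.19*h - 1.17)*(1.22*h + 2.58)*(2.44*h + 5.16))/(0.61*h^2 + 2.58*h - 5.17)^3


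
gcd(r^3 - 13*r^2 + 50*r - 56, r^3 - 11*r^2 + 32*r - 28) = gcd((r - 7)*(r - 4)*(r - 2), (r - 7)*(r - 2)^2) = r^2 - 9*r + 14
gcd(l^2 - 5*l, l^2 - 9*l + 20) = l - 5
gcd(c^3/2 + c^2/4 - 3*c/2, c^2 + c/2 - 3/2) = 1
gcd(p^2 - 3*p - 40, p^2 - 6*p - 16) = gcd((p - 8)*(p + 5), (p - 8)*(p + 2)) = p - 8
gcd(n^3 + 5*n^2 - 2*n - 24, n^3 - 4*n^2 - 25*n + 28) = n + 4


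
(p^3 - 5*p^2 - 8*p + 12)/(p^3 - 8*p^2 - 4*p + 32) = (p^2 - 7*p + 6)/(p^2 - 10*p + 16)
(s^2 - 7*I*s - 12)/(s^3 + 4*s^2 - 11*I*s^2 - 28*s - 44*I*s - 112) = (s - 3*I)/(s^2 + s*(4 - 7*I) - 28*I)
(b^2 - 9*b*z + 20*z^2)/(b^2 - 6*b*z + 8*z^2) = (-b + 5*z)/(-b + 2*z)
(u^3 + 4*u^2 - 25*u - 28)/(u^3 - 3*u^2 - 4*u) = (u + 7)/u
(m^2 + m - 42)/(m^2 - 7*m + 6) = (m + 7)/(m - 1)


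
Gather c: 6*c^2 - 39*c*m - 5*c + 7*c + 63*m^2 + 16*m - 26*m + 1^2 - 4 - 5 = 6*c^2 + c*(2 - 39*m) + 63*m^2 - 10*m - 8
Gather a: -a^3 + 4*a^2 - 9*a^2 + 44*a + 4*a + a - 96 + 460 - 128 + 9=-a^3 - 5*a^2 + 49*a + 245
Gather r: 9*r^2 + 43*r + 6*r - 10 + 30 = 9*r^2 + 49*r + 20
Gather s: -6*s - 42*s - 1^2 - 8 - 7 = -48*s - 16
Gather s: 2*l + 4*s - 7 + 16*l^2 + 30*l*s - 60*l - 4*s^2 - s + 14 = 16*l^2 - 58*l - 4*s^2 + s*(30*l + 3) + 7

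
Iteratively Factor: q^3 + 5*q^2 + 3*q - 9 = (q + 3)*(q^2 + 2*q - 3) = (q + 3)^2*(q - 1)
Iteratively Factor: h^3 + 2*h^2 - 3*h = (h - 1)*(h^2 + 3*h) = (h - 1)*(h + 3)*(h)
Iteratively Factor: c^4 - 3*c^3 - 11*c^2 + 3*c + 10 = (c + 2)*(c^3 - 5*c^2 - c + 5) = (c - 1)*(c + 2)*(c^2 - 4*c - 5) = (c - 5)*(c - 1)*(c + 2)*(c + 1)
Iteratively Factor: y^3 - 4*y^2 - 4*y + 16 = (y - 4)*(y^2 - 4) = (y - 4)*(y + 2)*(y - 2)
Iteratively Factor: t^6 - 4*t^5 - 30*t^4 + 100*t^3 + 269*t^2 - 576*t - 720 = (t + 1)*(t^5 - 5*t^4 - 25*t^3 + 125*t^2 + 144*t - 720) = (t - 4)*(t + 1)*(t^4 - t^3 - 29*t^2 + 9*t + 180) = (t - 5)*(t - 4)*(t + 1)*(t^3 + 4*t^2 - 9*t - 36) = (t - 5)*(t - 4)*(t + 1)*(t + 4)*(t^2 - 9) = (t - 5)*(t - 4)*(t - 3)*(t + 1)*(t + 4)*(t + 3)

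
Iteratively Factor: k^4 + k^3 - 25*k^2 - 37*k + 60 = (k - 1)*(k^3 + 2*k^2 - 23*k - 60) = (k - 1)*(k + 4)*(k^2 - 2*k - 15) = (k - 1)*(k + 3)*(k + 4)*(k - 5)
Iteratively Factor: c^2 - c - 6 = (c + 2)*(c - 3)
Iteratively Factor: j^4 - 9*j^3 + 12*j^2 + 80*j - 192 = (j - 4)*(j^3 - 5*j^2 - 8*j + 48) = (j - 4)^2*(j^2 - j - 12) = (j - 4)^3*(j + 3)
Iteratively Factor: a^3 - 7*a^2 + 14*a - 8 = (a - 4)*(a^2 - 3*a + 2) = (a - 4)*(a - 1)*(a - 2)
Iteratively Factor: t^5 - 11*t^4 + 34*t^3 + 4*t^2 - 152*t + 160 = (t - 2)*(t^4 - 9*t^3 + 16*t^2 + 36*t - 80) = (t - 5)*(t - 2)*(t^3 - 4*t^2 - 4*t + 16) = (t - 5)*(t - 2)^2*(t^2 - 2*t - 8) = (t - 5)*(t - 4)*(t - 2)^2*(t + 2)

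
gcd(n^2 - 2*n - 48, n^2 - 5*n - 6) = 1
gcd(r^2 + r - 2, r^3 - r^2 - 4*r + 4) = r^2 + r - 2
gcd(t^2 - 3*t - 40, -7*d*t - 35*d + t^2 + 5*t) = t + 5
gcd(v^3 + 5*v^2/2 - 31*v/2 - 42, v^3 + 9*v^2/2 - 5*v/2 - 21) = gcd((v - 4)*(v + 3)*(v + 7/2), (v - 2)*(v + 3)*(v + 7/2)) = v^2 + 13*v/2 + 21/2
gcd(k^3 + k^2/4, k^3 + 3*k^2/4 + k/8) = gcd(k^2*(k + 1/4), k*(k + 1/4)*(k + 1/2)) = k^2 + k/4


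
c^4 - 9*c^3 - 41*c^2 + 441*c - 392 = (c - 8)*(c - 7)*(c - 1)*(c + 7)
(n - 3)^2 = n^2 - 6*n + 9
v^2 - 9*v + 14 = (v - 7)*(v - 2)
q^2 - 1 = (q - 1)*(q + 1)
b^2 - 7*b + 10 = (b - 5)*(b - 2)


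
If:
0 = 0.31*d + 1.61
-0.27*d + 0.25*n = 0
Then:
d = -5.19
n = -5.61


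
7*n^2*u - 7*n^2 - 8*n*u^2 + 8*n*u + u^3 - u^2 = (-7*n + u)*(-n + u)*(u - 1)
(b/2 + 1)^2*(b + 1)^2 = b^4/4 + 3*b^3/2 + 13*b^2/4 + 3*b + 1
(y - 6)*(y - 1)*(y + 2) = y^3 - 5*y^2 - 8*y + 12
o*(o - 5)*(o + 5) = o^3 - 25*o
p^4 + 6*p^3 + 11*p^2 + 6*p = p*(p + 1)*(p + 2)*(p + 3)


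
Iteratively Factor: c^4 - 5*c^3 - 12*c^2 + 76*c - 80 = (c - 5)*(c^3 - 12*c + 16) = (c - 5)*(c - 2)*(c^2 + 2*c - 8) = (c - 5)*(c - 2)^2*(c + 4)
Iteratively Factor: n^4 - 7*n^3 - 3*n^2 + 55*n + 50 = (n + 2)*(n^3 - 9*n^2 + 15*n + 25) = (n - 5)*(n + 2)*(n^2 - 4*n - 5) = (n - 5)*(n + 1)*(n + 2)*(n - 5)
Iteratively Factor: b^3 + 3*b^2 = (b + 3)*(b^2) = b*(b + 3)*(b)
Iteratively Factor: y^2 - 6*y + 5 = (y - 1)*(y - 5)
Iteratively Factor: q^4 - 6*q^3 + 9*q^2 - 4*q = (q - 1)*(q^3 - 5*q^2 + 4*q) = q*(q - 1)*(q^2 - 5*q + 4) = q*(q - 1)^2*(q - 4)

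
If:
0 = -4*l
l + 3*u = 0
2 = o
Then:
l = 0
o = 2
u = 0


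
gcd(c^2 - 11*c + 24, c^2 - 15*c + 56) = c - 8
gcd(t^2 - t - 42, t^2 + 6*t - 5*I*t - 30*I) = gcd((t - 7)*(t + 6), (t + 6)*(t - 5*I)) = t + 6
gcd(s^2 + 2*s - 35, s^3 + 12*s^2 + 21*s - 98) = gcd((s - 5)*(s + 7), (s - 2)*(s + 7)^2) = s + 7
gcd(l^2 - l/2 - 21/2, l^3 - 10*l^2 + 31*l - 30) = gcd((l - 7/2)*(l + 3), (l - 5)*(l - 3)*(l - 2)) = 1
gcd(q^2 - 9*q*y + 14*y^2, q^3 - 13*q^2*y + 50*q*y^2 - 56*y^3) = q^2 - 9*q*y + 14*y^2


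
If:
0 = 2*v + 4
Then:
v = -2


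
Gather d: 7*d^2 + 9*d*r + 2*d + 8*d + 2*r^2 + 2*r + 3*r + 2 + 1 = 7*d^2 + d*(9*r + 10) + 2*r^2 + 5*r + 3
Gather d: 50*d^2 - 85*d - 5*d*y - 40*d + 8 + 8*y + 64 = 50*d^2 + d*(-5*y - 125) + 8*y + 72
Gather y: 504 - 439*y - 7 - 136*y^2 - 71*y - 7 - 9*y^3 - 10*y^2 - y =-9*y^3 - 146*y^2 - 511*y + 490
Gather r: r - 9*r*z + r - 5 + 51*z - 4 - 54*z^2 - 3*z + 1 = r*(2 - 9*z) - 54*z^2 + 48*z - 8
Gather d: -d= -d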